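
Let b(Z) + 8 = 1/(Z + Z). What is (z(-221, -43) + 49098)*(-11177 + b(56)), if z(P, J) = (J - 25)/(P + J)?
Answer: -1353139042905/2464 ≈ -5.4916e+8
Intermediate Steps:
b(Z) = -8 + 1/(2*Z) (b(Z) = -8 + 1/(Z + Z) = -8 + 1/(2*Z))
z(P, J) = (-25 + J)/(J + P)
(z(-221, -43) + 49098)*(-11177 + b(56)) = ((-25 - 43)/(-43 - 221) + 49098)*(-11177 + (-8 + (½)/56)) = (-68/(-264) + 49098)*(-11177 + (-8 + (½)*(1/56))) = (-1/264*(-68) + 49098)*(-11177 + (-8 + 1/112)) = (17/66 + 49098)*(-11177 - 895/112) = (3240485/66)*(-1252719/112) = -1353139042905/2464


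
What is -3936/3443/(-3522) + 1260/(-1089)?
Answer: -25715124/22231451 ≈ -1.1567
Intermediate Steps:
-3936/3443/(-3522) + 1260/(-1089) = -3936*1/3443*(-1/3522) + 1260*(-1/1089) = -3936/3443*(-1/3522) - 140/121 = 656/2021041 - 140/121 = -25715124/22231451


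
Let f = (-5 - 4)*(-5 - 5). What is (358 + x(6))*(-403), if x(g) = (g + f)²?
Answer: -3858322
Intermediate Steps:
f = 90 (f = -9*(-10) = 90)
x(g) = (90 + g)² (x(g) = (g + 90)² = (90 + g)²)
(358 + x(6))*(-403) = (358 + (90 + 6)²)*(-403) = (358 + 96²)*(-403) = (358 + 9216)*(-403) = 9574*(-403) = -3858322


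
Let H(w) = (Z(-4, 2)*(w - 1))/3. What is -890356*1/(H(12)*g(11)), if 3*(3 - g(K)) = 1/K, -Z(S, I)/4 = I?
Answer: 2003301/196 ≈ 10221.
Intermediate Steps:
Z(S, I) = -4*I
g(K) = 3 - 1/(3*K)
H(w) = 8/3 - 8*w/3 (H(w) = ((-4*2)*(w - 1))/3 = -8*(-1 + w)*(⅓) = (8 - 8*w)*(⅓) = 8/3 - 8*w/3)
-890356*1/(H(12)*g(11)) = -890356*1/((3 - ⅓/11)*(8/3 - 8/3*12)) = -890356*1/((3 - ⅓*1/11)*(8/3 - 32)) = -890356*(-3/(88*(3 - 1/33))) = -890356/((98/33)*(-88/3)) = -890356/(-784/9) = -890356*(-9/784) = 2003301/196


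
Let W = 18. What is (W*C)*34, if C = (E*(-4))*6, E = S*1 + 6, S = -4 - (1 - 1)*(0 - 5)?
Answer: -29376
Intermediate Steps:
S = -4 (S = -4 - 0*(-5) = -4 - 1*0 = -4 + 0 = -4)
E = 2 (E = -4*1 + 6 = -4 + 6 = 2)
C = -48 (C = (2*(-4))*6 = -8*6 = -48)
(W*C)*34 = (18*(-48))*34 = -864*34 = -29376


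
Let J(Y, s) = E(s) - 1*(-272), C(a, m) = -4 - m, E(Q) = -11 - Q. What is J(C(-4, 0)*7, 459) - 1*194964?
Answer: -195162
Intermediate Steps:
J(Y, s) = 261 - s (J(Y, s) = (-11 - s) - 1*(-272) = (-11 - s) + 272 = 261 - s)
J(C(-4, 0)*7, 459) - 1*194964 = (261 - 1*459) - 1*194964 = (261 - 459) - 194964 = -198 - 194964 = -195162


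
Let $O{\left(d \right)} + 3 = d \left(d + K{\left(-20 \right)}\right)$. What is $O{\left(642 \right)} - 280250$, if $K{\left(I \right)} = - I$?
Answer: $144751$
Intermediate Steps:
$O{\left(d \right)} = -3 + d \left(20 + d\right)$ ($O{\left(d \right)} = -3 + d \left(d - -20\right) = -3 + d \left(d + 20\right) = -3 + d \left(20 + d\right)$)
$O{\left(642 \right)} - 280250 = \left(-3 + 642^{2} + 20 \cdot 642\right) - 280250 = \left(-3 + 412164 + 12840\right) - 280250 = 425001 - 280250 = 144751$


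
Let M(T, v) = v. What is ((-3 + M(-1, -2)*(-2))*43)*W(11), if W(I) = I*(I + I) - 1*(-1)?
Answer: 10449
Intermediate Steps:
W(I) = 1 + 2*I**2 (W(I) = I*(2*I) + 1 = 2*I**2 + 1 = 1 + 2*I**2)
((-3 + M(-1, -2)*(-2))*43)*W(11) = ((-3 - 2*(-2))*43)*(1 + 2*11**2) = ((-3 + 4)*43)*(1 + 2*121) = (1*43)*(1 + 242) = 43*243 = 10449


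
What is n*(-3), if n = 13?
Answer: -39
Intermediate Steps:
n*(-3) = 13*(-3) = -39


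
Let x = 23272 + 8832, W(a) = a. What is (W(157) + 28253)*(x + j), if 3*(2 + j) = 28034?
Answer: 1177499800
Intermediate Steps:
j = 28028/3 (j = -2 + (1/3)*28034 = -2 + 28034/3 = 28028/3 ≈ 9342.7)
x = 32104
(W(157) + 28253)*(x + j) = (157 + 28253)*(32104 + 28028/3) = 28410*(124340/3) = 1177499800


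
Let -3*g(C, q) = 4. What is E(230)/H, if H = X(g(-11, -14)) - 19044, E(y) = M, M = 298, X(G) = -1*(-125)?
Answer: -298/18919 ≈ -0.015751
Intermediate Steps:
g(C, q) = -4/3 (g(C, q) = -⅓*4 = -4/3)
X(G) = 125
E(y) = 298
H = -18919 (H = 125 - 19044 = -18919)
E(230)/H = 298/(-18919) = 298*(-1/18919) = -298/18919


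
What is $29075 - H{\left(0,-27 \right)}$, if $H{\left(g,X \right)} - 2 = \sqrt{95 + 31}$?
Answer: $29073 - 3 \sqrt{14} \approx 29062.0$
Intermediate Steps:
$H{\left(g,X \right)} = 2 + 3 \sqrt{14}$ ($H{\left(g,X \right)} = 2 + \sqrt{95 + 31} = 2 + \sqrt{126} = 2 + 3 \sqrt{14}$)
$29075 - H{\left(0,-27 \right)} = 29075 - \left(2 + 3 \sqrt{14}\right) = 29073 - 3 \sqrt{14}$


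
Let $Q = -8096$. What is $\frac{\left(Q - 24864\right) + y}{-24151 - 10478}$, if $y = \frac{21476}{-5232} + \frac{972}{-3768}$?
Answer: $\frac{967061381}{1015896132} \approx 0.95193$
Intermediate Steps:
$y = - \frac{895907}{205356}$ ($y = 21476 \left(- \frac{1}{5232}\right) + 972 \left(- \frac{1}{3768}\right) = - \frac{5369}{1308} - \frac{81}{314} = - \frac{895907}{205356} \approx -4.3627$)
$\frac{\left(Q - 24864\right) + y}{-24151 - 10478} = \frac{\left(-8096 - 24864\right) - \frac{895907}{205356}}{-24151 - 10478} = \frac{\left(-8096 - 24864\right) - \frac{895907}{205356}}{-34629} = \left(-32960 - \frac{895907}{205356}\right) \left(- \frac{1}{34629}\right) = \left(- \frac{6769429667}{205356}\right) \left(- \frac{1}{34629}\right) = \frac{967061381}{1015896132}$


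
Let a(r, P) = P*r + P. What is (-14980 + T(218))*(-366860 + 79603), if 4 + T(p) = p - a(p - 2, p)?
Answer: 17830616504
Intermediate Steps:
a(r, P) = P + P*r
T(p) = -4 + p - p*(-1 + p) (T(p) = -4 + (p - p*(1 + (p - 2))) = -4 + (p - p*(1 + (-2 + p))) = -4 + (p - p*(-1 + p)) = -4 + p - p*(-1 + p))
(-14980 + T(218))*(-366860 + 79603) = (-14980 + (-4 + 218 - 1*218*(-1 + 218)))*(-366860 + 79603) = (-14980 + (-4 + 218 - 1*218*217))*(-287257) = (-14980 + (-4 + 218 - 47306))*(-287257) = (-14980 - 47092)*(-287257) = -62072*(-287257) = 17830616504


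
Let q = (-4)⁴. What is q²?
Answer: 65536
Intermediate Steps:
q = 256
q² = 256² = 65536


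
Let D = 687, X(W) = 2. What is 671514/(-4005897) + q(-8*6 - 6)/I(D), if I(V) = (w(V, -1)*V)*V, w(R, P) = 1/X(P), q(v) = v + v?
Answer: -51398846/305783471 ≈ -0.16809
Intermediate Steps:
q(v) = 2*v
w(R, P) = ½ (w(R, P) = 1/2 = ½)
I(V) = V²/2 (I(V) = (V/2)*V = V²/2)
671514/(-4005897) + q(-8*6 - 6)/I(D) = 671514/(-4005897) + (2*(-8*6 - 6))/(((½)*687²)) = 671514*(-1/4005897) + (2*(-48 - 6))/(((½)*471969)) = -223838/1335299 + (2*(-54))/(471969/2) = -223838/1335299 - 108*2/471969 = -223838/1335299 - 24/52441 = -51398846/305783471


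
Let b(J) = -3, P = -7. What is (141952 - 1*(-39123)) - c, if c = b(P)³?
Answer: 181102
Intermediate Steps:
c = -27 (c = (-3)³ = -27)
(141952 - 1*(-39123)) - c = (141952 - 1*(-39123)) - 1*(-27) = (141952 + 39123) + 27 = 181075 + 27 = 181102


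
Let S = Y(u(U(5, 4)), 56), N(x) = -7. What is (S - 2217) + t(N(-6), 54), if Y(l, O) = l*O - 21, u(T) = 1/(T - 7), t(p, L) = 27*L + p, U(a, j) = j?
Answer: -2417/3 ≈ -805.67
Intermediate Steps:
t(p, L) = p + 27*L
u(T) = 1/(-7 + T)
Y(l, O) = -21 + O*l (Y(l, O) = O*l - 21 = -21 + O*l)
S = -119/3 (S = -21 + 56/(-7 + 4) = -21 + 56/(-3) = -21 + 56*(-⅓) = -21 - 56/3 = -119/3 ≈ -39.667)
(S - 2217) + t(N(-6), 54) = (-119/3 - 2217) + (-7 + 27*54) = -6770/3 + (-7 + 1458) = -6770/3 + 1451 = -2417/3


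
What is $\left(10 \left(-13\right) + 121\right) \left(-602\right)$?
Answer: $5418$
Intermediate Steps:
$\left(10 \left(-13\right) + 121\right) \left(-602\right) = \left(-130 + 121\right) \left(-602\right) = \left(-9\right) \left(-602\right) = 5418$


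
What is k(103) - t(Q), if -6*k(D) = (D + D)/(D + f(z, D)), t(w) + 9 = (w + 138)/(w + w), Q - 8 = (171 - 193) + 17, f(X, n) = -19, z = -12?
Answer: -3757/252 ≈ -14.909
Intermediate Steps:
Q = 3 (Q = 8 + ((171 - 193) + 17) = 8 + (-22 + 17) = 8 - 5 = 3)
t(w) = -9 + (138 + w)/(2*w) (t(w) = -9 + (w + 138)/(w + w) = -9 + (138 + w)/((2*w)) = -9 + (138 + w)*(1/(2*w)) = -9 + (138 + w)/(2*w))
k(D) = -D/(3*(-19 + D)) (k(D) = -(D + D)/(6*(D - 19)) = -2*D/(6*(-19 + D)) = -D/(3*(-19 + D)))
k(103) - t(Q) = -1*103/(-57 + 3*103) - (-17/2 + 69/3) = -1*103/(-57 + 309) - (-17/2 + 69*(⅓)) = -1*103/252 - (-17/2 + 23) = -1*103*1/252 - 1*29/2 = -103/252 - 29/2 = -3757/252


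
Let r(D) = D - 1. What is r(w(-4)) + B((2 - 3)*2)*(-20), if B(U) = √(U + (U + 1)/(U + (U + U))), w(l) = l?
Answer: -5 - 10*I*√66/3 ≈ -5.0 - 27.08*I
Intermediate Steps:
B(U) = √(U + (1 + U)/(3*U)) (B(U) = √(U + (1 + U)/(U + 2*U)) = √(U + (1 + U)/((3*U))) = √(U + (1 + U)*(1/(3*U))) = √(U + (1 + U)/(3*U)))
r(D) = -1 + D
r(w(-4)) + B((2 - 3)*2)*(-20) = (-1 - 4) + (√(3 + 3/(((2 - 3)*2)) + 9*((2 - 3)*2))/3)*(-20) = -5 + (√(3 + 3/((-1*2)) + 9*(-1*2))/3)*(-20) = -5 + (√(3 + 3/(-2) + 9*(-2))/3)*(-20) = -5 + (√(3 + 3*(-½) - 18)/3)*(-20) = -5 + (√(3 - 3/2 - 18)/3)*(-20) = -5 + (√(-33/2)/3)*(-20) = -5 + ((I*√66/2)/3)*(-20) = -5 + (I*√66/6)*(-20) = -5 - 10*I*√66/3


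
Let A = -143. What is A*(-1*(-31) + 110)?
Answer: -20163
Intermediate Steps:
A*(-1*(-31) + 110) = -143*(-1*(-31) + 110) = -143*(31 + 110) = -143*141 = -20163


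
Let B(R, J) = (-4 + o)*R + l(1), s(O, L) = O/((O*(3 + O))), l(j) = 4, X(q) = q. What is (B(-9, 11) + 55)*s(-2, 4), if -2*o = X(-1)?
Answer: 181/2 ≈ 90.500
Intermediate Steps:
o = ½ (o = -½*(-1) = ½ ≈ 0.50000)
s(O, L) = 1/(3 + O) (s(O, L) = O*(1/(O*(3 + O))) = 1/(3 + O))
B(R, J) = 4 - 7*R/2 (B(R, J) = (-4 + ½)*R + 4 = -7*R/2 + 4 = 4 - 7*R/2)
(B(-9, 11) + 55)*s(-2, 4) = ((4 - 7/2*(-9)) + 55)/(3 - 2) = ((4 + 63/2) + 55)/1 = (71/2 + 55)*1 = (181/2)*1 = 181/2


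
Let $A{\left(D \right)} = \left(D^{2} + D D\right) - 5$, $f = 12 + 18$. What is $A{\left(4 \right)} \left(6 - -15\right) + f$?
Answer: $597$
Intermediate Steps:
$f = 30$
$A{\left(D \right)} = -5 + 2 D^{2}$ ($A{\left(D \right)} = \left(D^{2} + D^{2}\right) - 5 = 2 D^{2} - 5 = -5 + 2 D^{2}$)
$A{\left(4 \right)} \left(6 - -15\right) + f = \left(-5 + 2 \cdot 4^{2}\right) \left(6 - -15\right) + 30 = \left(-5 + 2 \cdot 16\right) \left(6 + 15\right) + 30 = \left(-5 + 32\right) 21 + 30 = 27 \cdot 21 + 30 = 567 + 30 = 597$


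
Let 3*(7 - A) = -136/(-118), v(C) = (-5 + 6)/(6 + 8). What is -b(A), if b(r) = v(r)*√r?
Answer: -√207267/2478 ≈ -0.18372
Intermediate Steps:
v(C) = 1/14
A = 1171/177 (A = 7 - (-136)/(3*(-118)) = 7 - (-136)*(-1)/(3*118) = 7 - ⅓*68/59 = 7 - 68/177 = 1171/177 ≈ 6.6158)
b(r) = √r/14
-b(A) = -√(1171/177)/14 = -√207267/177/14 = -√207267/2478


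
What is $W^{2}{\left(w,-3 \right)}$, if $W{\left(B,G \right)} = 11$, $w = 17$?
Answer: $121$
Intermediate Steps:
$W^{2}{\left(w,-3 \right)} = 11^{2} = 121$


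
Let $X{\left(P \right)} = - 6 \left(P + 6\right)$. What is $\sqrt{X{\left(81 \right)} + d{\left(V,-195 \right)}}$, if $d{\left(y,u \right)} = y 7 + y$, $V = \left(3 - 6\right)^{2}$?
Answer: $15 i \sqrt{2} \approx 21.213 i$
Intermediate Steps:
$X{\left(P \right)} = -36 - 6 P$ ($X{\left(P \right)} = - 6 \left(6 + P\right) = -36 - 6 P$)
$V = 9$ ($V = \left(-3\right)^{2} = 9$)
$d{\left(y,u \right)} = 8 y$ ($d{\left(y,u \right)} = 7 y + y = 8 y$)
$\sqrt{X{\left(81 \right)} + d{\left(V,-195 \right)}} = \sqrt{\left(-36 - 486\right) + 8 \cdot 9} = \sqrt{\left(-36 - 486\right) + 72} = \sqrt{-522 + 72} = \sqrt{-450} = 15 i \sqrt{2}$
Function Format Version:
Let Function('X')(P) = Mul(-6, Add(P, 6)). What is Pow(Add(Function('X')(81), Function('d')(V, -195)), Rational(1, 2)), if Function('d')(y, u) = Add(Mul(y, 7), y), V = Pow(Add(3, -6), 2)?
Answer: Mul(15, I, Pow(2, Rational(1, 2))) ≈ Mul(21.213, I)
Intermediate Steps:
Function('X')(P) = Add(-36, Mul(-6, P)) (Function('X')(P) = Mul(-6, Add(6, P)) = Add(-36, Mul(-6, P)))
V = 9 (V = Pow(-3, 2) = 9)
Function('d')(y, u) = Mul(8, y) (Function('d')(y, u) = Add(Mul(7, y), y) = Mul(8, y))
Pow(Add(Function('X')(81), Function('d')(V, -195)), Rational(1, 2)) = Pow(Add(Add(-36, Mul(-6, 81)), Mul(8, 9)), Rational(1, 2)) = Pow(Add(Add(-36, -486), 72), Rational(1, 2)) = Pow(Add(-522, 72), Rational(1, 2)) = Pow(-450, Rational(1, 2)) = Mul(15, I, Pow(2, Rational(1, 2)))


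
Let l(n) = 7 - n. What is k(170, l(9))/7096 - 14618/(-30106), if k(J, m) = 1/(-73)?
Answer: 3786105419/7797574424 ≈ 0.48555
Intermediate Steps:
k(J, m) = -1/73
k(170, l(9))/7096 - 14618/(-30106) = -1/73/7096 - 14618/(-30106) = -1/73*1/7096 - 14618*(-1/30106) = -1/518008 + 7309/15053 = 3786105419/7797574424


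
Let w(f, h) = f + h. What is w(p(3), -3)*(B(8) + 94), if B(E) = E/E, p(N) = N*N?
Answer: 570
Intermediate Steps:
p(N) = N**2
B(E) = 1
w(p(3), -3)*(B(8) + 94) = (3**2 - 3)*(1 + 94) = (9 - 3)*95 = 6*95 = 570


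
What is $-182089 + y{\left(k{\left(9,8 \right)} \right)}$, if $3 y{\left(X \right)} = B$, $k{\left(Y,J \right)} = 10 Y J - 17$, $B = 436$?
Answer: $- \frac{545831}{3} \approx -1.8194 \cdot 10^{5}$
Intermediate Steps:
$k{\left(Y,J \right)} = -17 + 10 J Y$ ($k{\left(Y,J \right)} = 10 J Y - 17 = -17 + 10 J Y$)
$y{\left(X \right)} = \frac{436}{3}$ ($y{\left(X \right)} = \frac{1}{3} \cdot 436 = \frac{436}{3}$)
$-182089 + y{\left(k{\left(9,8 \right)} \right)} = -182089 + \frac{436}{3} = - \frac{545831}{3}$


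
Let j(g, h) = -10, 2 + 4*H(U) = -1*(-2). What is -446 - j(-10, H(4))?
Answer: -436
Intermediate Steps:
H(U) = 0 (H(U) = -1/2 + (-1*(-2))/4 = -1/2 + (1/4)*2 = -1/2 + 1/2 = 0)
-446 - j(-10, H(4)) = -446 - 1*(-10) = -446 + 10 = -436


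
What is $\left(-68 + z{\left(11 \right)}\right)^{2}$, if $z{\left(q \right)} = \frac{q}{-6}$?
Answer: $\frac{175561}{36} \approx 4876.7$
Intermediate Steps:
$z{\left(q \right)} = - \frac{q}{6}$ ($z{\left(q \right)} = q \left(- \frac{1}{6}\right) = - \frac{q}{6}$)
$\left(-68 + z{\left(11 \right)}\right)^{2} = \left(-68 - \frac{11}{6}\right)^{2} = \left(- \frac{419}{6}\right)^{2} = \frac{175561}{36}$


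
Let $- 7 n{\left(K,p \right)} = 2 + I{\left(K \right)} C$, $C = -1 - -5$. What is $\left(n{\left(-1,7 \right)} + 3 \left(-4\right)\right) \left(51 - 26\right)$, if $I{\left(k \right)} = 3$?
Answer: $-350$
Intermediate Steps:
$C = 4$ ($C = -1 + 5 = 4$)
$n{\left(K,p \right)} = -2$ ($n{\left(K,p \right)} = - \frac{2 + 3 \cdot 4}{7} = - \frac{2 + 12}{7} = \left(- \frac{1}{7}\right) 14 = -2$)
$\left(n{\left(-1,7 \right)} + 3 \left(-4\right)\right) \left(51 - 26\right) = \left(-2 + 3 \left(-4\right)\right) \left(51 - 26\right) = \left(-2 - 12\right) \left(51 - 26\right) = - 14 \left(51 - 26\right) = \left(-14\right) 25 = -350$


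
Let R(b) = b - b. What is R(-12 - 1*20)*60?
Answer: 0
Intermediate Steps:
R(b) = 0
R(-12 - 1*20)*60 = 0*60 = 0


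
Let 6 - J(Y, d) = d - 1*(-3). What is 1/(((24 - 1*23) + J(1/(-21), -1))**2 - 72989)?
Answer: -1/72964 ≈ -1.3705e-5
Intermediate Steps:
J(Y, d) = 3 - d (J(Y, d) = 6 - (d - 1*(-3)) = 6 - (d + 3) = 6 - (3 + d) = 6 + (-3 - d) = 3 - d)
1/(((24 - 1*23) + J(1/(-21), -1))**2 - 72989) = 1/(((24 - 1*23) + (3 - 1*(-1)))**2 - 72989) = 1/(((24 - 23) + (3 + 1))**2 - 72989) = 1/((1 + 4)**2 - 72989) = 1/(5**2 - 72989) = 1/(25 - 72989) = 1/(-72964) = -1/72964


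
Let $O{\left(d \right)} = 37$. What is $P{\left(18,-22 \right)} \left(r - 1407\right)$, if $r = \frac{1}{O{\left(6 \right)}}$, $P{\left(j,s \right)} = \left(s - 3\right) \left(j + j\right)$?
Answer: $\frac{46852200}{37} \approx 1.2663 \cdot 10^{6}$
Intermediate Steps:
$P{\left(j,s \right)} = 2 j \left(-3 + s\right)$ ($P{\left(j,s \right)} = \left(-3 + s\right) 2 j = 2 j \left(-3 + s\right)$)
$r = \frac{1}{37} \approx 0.027027$
$P{\left(18,-22 \right)} \left(r - 1407\right) = 2 \cdot 18 \left(-3 - 22\right) \left(\frac{1}{37} - 1407\right) = 2 \cdot 18 \left(-25\right) \left(- \frac{52058}{37}\right) = \left(-900\right) \left(- \frac{52058}{37}\right) = \frac{46852200}{37}$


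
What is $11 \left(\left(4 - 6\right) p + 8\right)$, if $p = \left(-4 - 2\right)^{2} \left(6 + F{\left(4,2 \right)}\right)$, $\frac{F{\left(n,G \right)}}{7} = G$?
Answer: $-15752$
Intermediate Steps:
$F{\left(n,G \right)} = 7 G$
$p = 720$ ($p = \left(-4 - 2\right)^{2} \left(6 + 7 \cdot 2\right) = \left(-6\right)^{2} \left(6 + 14\right) = 36 \cdot 20 = 720$)
$11 \left(\left(4 - 6\right) p + 8\right) = 11 \left(\left(4 - 6\right) 720 + 8\right) = 11 \left(\left(-2\right) 720 + 8\right) = 11 \left(-1440 + 8\right) = 11 \left(-1432\right) = -15752$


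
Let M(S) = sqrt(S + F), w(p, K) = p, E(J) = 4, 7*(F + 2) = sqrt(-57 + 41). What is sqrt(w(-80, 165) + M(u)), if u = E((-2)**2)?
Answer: sqrt(-3920 + 7*sqrt(14)*sqrt(7 + 2*I))/7 ≈ 0.011284 + 8.8641*I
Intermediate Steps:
F = -2 + 4*I/7 (F = -2 + sqrt(-57 + 41)/7 = -2 + sqrt(-16)/7 = -2 + (4*I)/7 = -2 + 4*I/7 ≈ -2.0 + 0.57143*I)
u = 4
M(S) = sqrt(-2 + S + 4*I/7) (M(S) = sqrt(S + (-2 + 4*I/7)) = sqrt(-2 + S + 4*I/7))
sqrt(w(-80, 165) + M(u)) = sqrt(-80 + sqrt(-98 + 28*I + 49*4)/7) = sqrt(-80 + sqrt(-98 + 28*I + 196)/7) = sqrt(-80 + sqrt(98 + 28*I)/7)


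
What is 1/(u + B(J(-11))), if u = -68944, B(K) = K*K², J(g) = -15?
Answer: -1/72319 ≈ -1.3828e-5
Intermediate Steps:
B(K) = K³
1/(u + B(J(-11))) = 1/(-68944 + (-15)³) = 1/(-68944 - 3375) = 1/(-72319) = -1/72319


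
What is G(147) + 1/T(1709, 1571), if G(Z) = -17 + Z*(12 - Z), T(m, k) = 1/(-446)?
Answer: -20308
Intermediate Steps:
T(m, k) = -1/446
G(147) + 1/T(1709, 1571) = (-17 - 1*147**2 + 12*147) + 1/(-1/446) = (-17 - 1*21609 + 1764) - 446 = (-17 - 21609 + 1764) - 446 = -19862 - 446 = -20308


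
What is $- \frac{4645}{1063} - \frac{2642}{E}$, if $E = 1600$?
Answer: $- \frac{5120223}{850400} \approx -6.021$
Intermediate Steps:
$- \frac{4645}{1063} - \frac{2642}{E} = - \frac{4645}{1063} - \frac{2642}{1600} = \left(-4645\right) \frac{1}{1063} - \frac{1321}{800} = - \frac{4645}{1063} - \frac{1321}{800} = - \frac{5120223}{850400}$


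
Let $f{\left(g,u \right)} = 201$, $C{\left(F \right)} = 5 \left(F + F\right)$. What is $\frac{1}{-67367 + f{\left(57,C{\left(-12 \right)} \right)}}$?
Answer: $- \frac{1}{67166} \approx -1.4888 \cdot 10^{-5}$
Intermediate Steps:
$C{\left(F \right)} = 10 F$ ($C{\left(F \right)} = 5 \cdot 2 F = 10 F$)
$\frac{1}{-67367 + f{\left(57,C{\left(-12 \right)} \right)}} = \frac{1}{-67367 + 201} = \frac{1}{-67166} = - \frac{1}{67166}$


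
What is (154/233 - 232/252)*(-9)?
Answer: 3812/1631 ≈ 2.3372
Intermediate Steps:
(154/233 - 232/252)*(-9) = (154*(1/233) - 232*1/252)*(-9) = (154/233 - 58/63)*(-9) = -3812/14679*(-9) = 3812/1631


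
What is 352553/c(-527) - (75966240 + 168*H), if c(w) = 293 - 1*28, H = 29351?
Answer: -21437407567/265 ≈ -8.0896e+7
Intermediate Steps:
c(w) = 265 (c(w) = 293 - 28 = 265)
352553/c(-527) - (75966240 + 168*H) = 352553/265 - 168/(1/(29351 + 452180)) = 352553*(1/265) - 168/(1/481531) = 352553/265 - 168/1/481531 = 352553/265 - 168*481531 = 352553/265 - 80897208 = -21437407567/265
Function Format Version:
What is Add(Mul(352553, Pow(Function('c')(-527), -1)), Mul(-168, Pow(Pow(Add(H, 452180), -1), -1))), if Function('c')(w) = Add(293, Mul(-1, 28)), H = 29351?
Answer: Rational(-21437407567, 265) ≈ -8.0896e+7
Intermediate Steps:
Function('c')(w) = 265 (Function('c')(w) = Add(293, -28) = 265)
Add(Mul(352553, Pow(Function('c')(-527), -1)), Mul(-168, Pow(Pow(Add(H, 452180), -1), -1))) = Add(Mul(352553, Pow(265, -1)), Mul(-168, Pow(Pow(Add(29351, 452180), -1), -1))) = Add(Mul(352553, Rational(1, 265)), Mul(-168, Pow(Pow(481531, -1), -1))) = Add(Rational(352553, 265), Mul(-168, Pow(Rational(1, 481531), -1))) = Add(Rational(352553, 265), Mul(-168, 481531)) = Add(Rational(352553, 265), -80897208) = Rational(-21437407567, 265)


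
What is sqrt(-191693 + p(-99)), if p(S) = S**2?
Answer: 2*I*sqrt(45473) ≈ 426.49*I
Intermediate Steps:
sqrt(-191693 + p(-99)) = sqrt(-191693 + (-99)**2) = sqrt(-191693 + 9801) = sqrt(-181892) = 2*I*sqrt(45473)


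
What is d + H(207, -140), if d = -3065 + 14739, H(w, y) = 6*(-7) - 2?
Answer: 11630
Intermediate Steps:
H(w, y) = -44 (H(w, y) = -42 - 2 = -44)
d = 11674
d + H(207, -140) = 11674 - 44 = 11630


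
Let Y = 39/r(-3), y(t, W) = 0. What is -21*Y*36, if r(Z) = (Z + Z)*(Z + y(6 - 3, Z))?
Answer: -1638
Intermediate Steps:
r(Z) = 2*Z**2 (r(Z) = (Z + Z)*(Z + 0) = (2*Z)*Z = 2*Z**2)
Y = 13/6 (Y = 39/((2*(-3)**2)) = 39/((2*9)) = 39/18 = 39*(1/18) = 13/6 ≈ 2.1667)
-21*Y*36 = -21*13/6*36 = -91/2*36 = -1638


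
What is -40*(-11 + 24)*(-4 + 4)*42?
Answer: 0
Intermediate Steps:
-40*(-11 + 24)*(-4 + 4)*42 = -520*0*42 = -40*0*42 = 0*42 = 0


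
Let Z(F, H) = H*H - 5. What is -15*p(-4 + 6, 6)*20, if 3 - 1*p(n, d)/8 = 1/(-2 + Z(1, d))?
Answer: -206400/29 ≈ -7117.2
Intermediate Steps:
Z(F, H) = -5 + H**2 (Z(F, H) = H**2 - 5 = -5 + H**2)
p(n, d) = 24 - 8/(-7 + d**2) (p(n, d) = 24 - 8/(-2 + (-5 + d**2)) = 24 - 8/(-7 + d**2))
-15*p(-4 + 6, 6)*20 = -120*(-22 + 3*6**2)/(-7 + 6**2)*20 = -120*(-22 + 3*36)/(-7 + 36)*20 = -120*(-22 + 108)/29*20 = -120*86/29*20 = -15*688/29*20 = -10320/29*20 = -206400/29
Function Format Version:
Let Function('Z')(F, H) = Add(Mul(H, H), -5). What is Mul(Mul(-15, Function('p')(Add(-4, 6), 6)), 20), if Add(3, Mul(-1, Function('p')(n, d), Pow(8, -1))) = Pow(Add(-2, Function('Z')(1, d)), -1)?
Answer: Rational(-206400, 29) ≈ -7117.2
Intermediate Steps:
Function('Z')(F, H) = Add(-5, Pow(H, 2)) (Function('Z')(F, H) = Add(Pow(H, 2), -5) = Add(-5, Pow(H, 2)))
Function('p')(n, d) = Add(24, Mul(-8, Pow(Add(-7, Pow(d, 2)), -1))) (Function('p')(n, d) = Add(24, Mul(-8, Pow(Add(-2, Add(-5, Pow(d, 2))), -1))) = Add(24, Mul(-8, Pow(Add(-7, Pow(d, 2)), -1))))
Mul(Mul(-15, Function('p')(Add(-4, 6), 6)), 20) = Mul(Mul(-15, Mul(8, Pow(Add(-7, Pow(6, 2)), -1), Add(-22, Mul(3, Pow(6, 2))))), 20) = Mul(Mul(-15, Mul(8, Pow(Add(-7, 36), -1), Add(-22, Mul(3, 36)))), 20) = Mul(Mul(-15, Mul(8, Pow(29, -1), Add(-22, 108))), 20) = Mul(Mul(-15, Mul(8, Rational(1, 29), 86)), 20) = Mul(Mul(-15, Rational(688, 29)), 20) = Mul(Rational(-10320, 29), 20) = Rational(-206400, 29)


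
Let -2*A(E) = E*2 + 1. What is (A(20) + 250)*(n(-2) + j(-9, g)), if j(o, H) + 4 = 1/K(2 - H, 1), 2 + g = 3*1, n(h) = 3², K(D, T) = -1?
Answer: 918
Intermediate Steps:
n(h) = 9
A(E) = -½ - E (A(E) = -(E*2 + 1)/2 = -(2*E + 1)/2 = -(1 + 2*E)/2 = -½ - E)
g = 1 (g = -2 + 3*1 = -2 + 3 = 1)
j(o, H) = -5 (j(o, H) = -4 + 1/(-1) = -4 - 1 = -5)
(A(20) + 250)*(n(-2) + j(-9, g)) = ((-½ - 1*20) + 250)*(9 - 5) = ((-½ - 20) + 250)*4 = (-41/2 + 250)*4 = (459/2)*4 = 918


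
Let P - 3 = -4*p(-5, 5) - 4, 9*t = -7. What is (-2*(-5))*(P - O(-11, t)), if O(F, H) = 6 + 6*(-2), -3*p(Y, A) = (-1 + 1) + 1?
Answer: 190/3 ≈ 63.333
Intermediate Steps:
t = -7/9 (t = (1/9)*(-7) = -7/9 ≈ -0.77778)
p(Y, A) = -1/3 (p(Y, A) = -((-1 + 1) + 1)/3 = -(0 + 1)/3 = -1/3*1 = -1/3)
O(F, H) = -6 (O(F, H) = 6 - 12 = -6)
P = 1/3 (P = 3 + (-4*(-1/3) - 4) = 3 + (4/3 - 4) = 3 - 8/3 = 1/3 ≈ 0.33333)
(-2*(-5))*(P - O(-11, t)) = (-2*(-5))*(1/3 - 1*(-6)) = 10*(1/3 + 6) = 10*(19/3) = 190/3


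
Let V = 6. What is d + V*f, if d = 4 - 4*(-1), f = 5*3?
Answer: 98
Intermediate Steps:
f = 15
d = 8 (d = 4 + 4 = 8)
d + V*f = 8 + 6*15 = 8 + 90 = 98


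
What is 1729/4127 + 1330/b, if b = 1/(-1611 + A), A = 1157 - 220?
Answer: -3699523611/4127 ≈ -8.9642e+5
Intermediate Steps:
A = 937
b = -1/674 (b = 1/(-1611 + 937) = 1/(-674) = -1/674 ≈ -0.0014837)
1729/4127 + 1330/b = 1729/4127 + 1330/(-1/674) = 1729*(1/4127) + 1330*(-674) = 1729/4127 - 896420 = -3699523611/4127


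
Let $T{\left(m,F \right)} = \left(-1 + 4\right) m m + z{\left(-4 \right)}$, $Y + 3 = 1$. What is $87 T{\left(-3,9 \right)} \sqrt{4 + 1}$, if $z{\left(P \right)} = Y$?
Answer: $2175 \sqrt{5} \approx 4863.4$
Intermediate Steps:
$Y = -2$ ($Y = -3 + 1 = -2$)
$z{\left(P \right)} = -2$
$T{\left(m,F \right)} = -2 + 3 m^{2}$ ($T{\left(m,F \right)} = \left(-1 + 4\right) m m - 2 = 3 m m - 2 = 3 m^{2} - 2 = -2 + 3 m^{2}$)
$87 T{\left(-3,9 \right)} \sqrt{4 + 1} = 87 \left(-2 + 3 \left(-3\right)^{2}\right) \sqrt{4 + 1} = 87 \left(-2 + 3 \cdot 9\right) \sqrt{5} = 87 \left(-2 + 27\right) \sqrt{5} = 87 \cdot 25 \sqrt{5} = 2175 \sqrt{5}$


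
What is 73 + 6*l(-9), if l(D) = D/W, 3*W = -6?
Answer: 100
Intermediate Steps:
W = -2 (W = (⅓)*(-6) = -2)
l(D) = -D/2 (l(D) = D/(-2) = D*(-½) = -D/2)
73 + 6*l(-9) = 73 + 6*(-½*(-9)) = 73 + 6*(9/2) = 73 + 27 = 100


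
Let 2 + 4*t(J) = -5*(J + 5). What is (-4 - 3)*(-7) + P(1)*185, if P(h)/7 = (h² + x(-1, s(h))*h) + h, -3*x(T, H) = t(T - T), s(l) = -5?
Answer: 22211/4 ≈ 5552.8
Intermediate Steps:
t(J) = -27/4 - 5*J/4 (t(J) = -½ + (-5*(J + 5))/4 = -½ + (-5*(5 + J))/4 = -½ + (-25 - 5*J)/4 = -½ + (-25/4 - 5*J/4) = -27/4 - 5*J/4)
x(T, H) = 9/4 (x(T, H) = -(-27/4 - 5*(T - T)/4)/3 = -(-27/4 - 5/4*0)/3 = -(-27/4 + 0)/3 = -⅓*(-27/4) = 9/4)
P(h) = 7*h² + 91*h/4 (P(h) = 7*((h² + 9*h/4) + h) = 7*(h² + 13*h/4) = 7*h² + 91*h/4)
(-4 - 3)*(-7) + P(1)*185 = (-4 - 3)*(-7) + ((7/4)*1*(13 + 4*1))*185 = -7*(-7) + ((7/4)*1*(13 + 4))*185 = 49 + ((7/4)*1*17)*185 = 49 + (119/4)*185 = 49 + 22015/4 = 22211/4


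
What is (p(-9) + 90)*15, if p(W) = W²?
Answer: 2565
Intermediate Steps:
(p(-9) + 90)*15 = ((-9)² + 90)*15 = (81 + 90)*15 = 171*15 = 2565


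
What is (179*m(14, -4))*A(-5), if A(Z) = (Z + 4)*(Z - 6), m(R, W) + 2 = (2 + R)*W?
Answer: -129954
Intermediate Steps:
m(R, W) = -2 + W*(2 + R) (m(R, W) = -2 + (2 + R)*W = -2 + W*(2 + R))
A(Z) = (-6 + Z)*(4 + Z) (A(Z) = (4 + Z)*(-6 + Z) = (-6 + Z)*(4 + Z))
(179*m(14, -4))*A(-5) = (179*(-2 + 2*(-4) + 14*(-4)))*(-24 + (-5)**2 - 2*(-5)) = (179*(-2 - 8 - 56))*(-24 + 25 + 10) = (179*(-66))*11 = -11814*11 = -129954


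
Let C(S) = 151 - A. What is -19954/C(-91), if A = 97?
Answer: -9977/27 ≈ -369.52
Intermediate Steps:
C(S) = 54 (C(S) = 151 - 1*97 = 151 - 97 = 54)
-19954/C(-91) = -19954/54 = -19954*1/54 = -9977/27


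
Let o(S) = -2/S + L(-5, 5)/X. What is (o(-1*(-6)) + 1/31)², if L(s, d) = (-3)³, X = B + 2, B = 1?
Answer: 748225/8649 ≈ 86.510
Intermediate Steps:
X = 3 (X = 1 + 2 = 3)
L(s, d) = -27
o(S) = -9 - 2/S (o(S) = -2/S - 27/3 = -2/S - 27*⅓ = -2/S - 9 = -9 - 2/S)
(o(-1*(-6)) + 1/31)² = ((-9 - 2/((-1*(-6)))) + 1/31)² = ((-9 - 2/6) + 1/31)² = ((-9 - 2*⅙) + 1/31)² = ((-9 - ⅓) + 1/31)² = (-28/3 + 1/31)² = (-865/93)² = 748225/8649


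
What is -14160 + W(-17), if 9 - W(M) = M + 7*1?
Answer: -14141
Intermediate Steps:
W(M) = 2 - M (W(M) = 9 - (M + 7*1) = 9 - (M + 7) = 9 - (7 + M) = 9 + (-7 - M) = 2 - M)
-14160 + W(-17) = -14160 + (2 - 1*(-17)) = -14160 + (2 + 17) = -14160 + 19 = -14141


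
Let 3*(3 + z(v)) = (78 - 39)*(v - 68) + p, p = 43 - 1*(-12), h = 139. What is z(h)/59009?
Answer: 2815/177027 ≈ 0.015902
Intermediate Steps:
p = 55 (p = 43 + 12 = 55)
z(v) = -2606/3 + 13*v (z(v) = -3 + ((78 - 39)*(v - 68) + 55)/3 = -3 + (39*(-68 + v) + 55)/3 = -3 + ((-2652 + 39*v) + 55)/3 = -3 + (-2597 + 39*v)/3 = -3 + (-2597/3 + 13*v) = -2606/3 + 13*v)
z(h)/59009 = (-2606/3 + 13*139)/59009 = (-2606/3 + 1807)*(1/59009) = (2815/3)*(1/59009) = 2815/177027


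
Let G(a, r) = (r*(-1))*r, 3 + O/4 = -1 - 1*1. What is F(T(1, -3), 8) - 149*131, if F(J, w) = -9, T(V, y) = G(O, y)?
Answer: -19528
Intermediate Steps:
O = -20 (O = -12 + 4*(-1 - 1*1) = -12 + 4*(-1 - 1) = -12 + 4*(-2) = -12 - 8 = -20)
G(a, r) = -r**2 (G(a, r) = (-r)*r = -r**2)
T(V, y) = -y**2
F(T(1, -3), 8) - 149*131 = -9 - 149*131 = -9 - 19519 = -19528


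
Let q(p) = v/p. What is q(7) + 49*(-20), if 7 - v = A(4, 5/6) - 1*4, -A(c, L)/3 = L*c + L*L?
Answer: -82043/84 ≈ -976.70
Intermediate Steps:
A(c, L) = -3*L² - 3*L*c (A(c, L) = -3*(L*c + L*L) = -3*(L*c + L²) = -3*(L² + L*c) = -3*L² - 3*L*c)
v = 277/12 (v = 7 - (-3*5/6*(5/6 + 4) - 1*4) = 7 - (-3*5*(⅙)*(5*(⅙) + 4) - 4) = 7 - (-3*⅚*(⅚ + 4) - 4) = 7 - (-3*⅚*29/6 - 4) = 7 - (-145/12 - 4) = 7 - 1*(-193/12) = 7 + 193/12 = 277/12 ≈ 23.083)
q(p) = 277/(12*p)
q(7) + 49*(-20) = (277/12)/7 + 49*(-20) = (277/12)*(⅐) - 980 = 277/84 - 980 = -82043/84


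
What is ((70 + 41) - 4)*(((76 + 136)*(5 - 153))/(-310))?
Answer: 1678616/155 ≈ 10830.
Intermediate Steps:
((70 + 41) - 4)*(((76 + 136)*(5 - 153))/(-310)) = (111 - 4)*((212*(-148))*(-1/310)) = 107*(-31376*(-1/310)) = 107*(15688/155) = 1678616/155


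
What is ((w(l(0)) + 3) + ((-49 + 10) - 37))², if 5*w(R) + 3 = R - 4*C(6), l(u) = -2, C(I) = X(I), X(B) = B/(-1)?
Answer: 119716/25 ≈ 4788.6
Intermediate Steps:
X(B) = -B (X(B) = B*(-1) = -B)
C(I) = -I
w(R) = 21/5 + R/5 (w(R) = -⅗ + (R - (-4)*6)/5 = -⅗ + (R - 4*(-6))/5 = -⅗ + (R + 24)/5 = -⅗ + (24 + R)/5 = -⅗ + (24/5 + R/5) = 21/5 + R/5)
((w(l(0)) + 3) + ((-49 + 10) - 37))² = (((21/5 + (⅕)*(-2)) + 3) + ((-49 + 10) - 37))² = (((21/5 - ⅖) + 3) + (-39 - 37))² = ((19/5 + 3) - 76)² = (34/5 - 76)² = (-346/5)² = 119716/25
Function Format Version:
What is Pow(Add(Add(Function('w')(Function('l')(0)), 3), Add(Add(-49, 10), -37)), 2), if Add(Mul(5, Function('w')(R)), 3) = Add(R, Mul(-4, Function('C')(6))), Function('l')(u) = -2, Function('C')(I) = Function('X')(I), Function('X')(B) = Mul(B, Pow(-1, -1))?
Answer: Rational(119716, 25) ≈ 4788.6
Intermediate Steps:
Function('X')(B) = Mul(-1, B) (Function('X')(B) = Mul(B, -1) = Mul(-1, B))
Function('C')(I) = Mul(-1, I)
Function('w')(R) = Add(Rational(21, 5), Mul(Rational(1, 5), R)) (Function('w')(R) = Add(Rational(-3, 5), Mul(Rational(1, 5), Add(R, Mul(-4, Mul(-1, 6))))) = Add(Rational(-3, 5), Mul(Rational(1, 5), Add(R, Mul(-4, -6)))) = Add(Rational(-3, 5), Mul(Rational(1, 5), Add(R, 24))) = Add(Rational(-3, 5), Mul(Rational(1, 5), Add(24, R))) = Add(Rational(-3, 5), Add(Rational(24, 5), Mul(Rational(1, 5), R))) = Add(Rational(21, 5), Mul(Rational(1, 5), R)))
Pow(Add(Add(Function('w')(Function('l')(0)), 3), Add(Add(-49, 10), -37)), 2) = Pow(Add(Add(Add(Rational(21, 5), Mul(Rational(1, 5), -2)), 3), Add(Add(-49, 10), -37)), 2) = Pow(Add(Add(Add(Rational(21, 5), Rational(-2, 5)), 3), Add(-39, -37)), 2) = Pow(Add(Add(Rational(19, 5), 3), -76), 2) = Pow(Add(Rational(34, 5), -76), 2) = Pow(Rational(-346, 5), 2) = Rational(119716, 25)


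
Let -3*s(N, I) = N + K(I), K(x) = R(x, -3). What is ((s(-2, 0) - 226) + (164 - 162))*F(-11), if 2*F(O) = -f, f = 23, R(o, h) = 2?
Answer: 2576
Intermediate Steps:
K(x) = 2
s(N, I) = -⅔ - N/3 (s(N, I) = -(N + 2)/3 = -(2 + N)/3 = -⅔ - N/3)
F(O) = -23/2 (F(O) = (-1*23)/2 = (½)*(-23) = -23/2)
((s(-2, 0) - 226) + (164 - 162))*F(-11) = (((-⅔ - ⅓*(-2)) - 226) + (164 - 162))*(-23/2) = (((-⅔ + ⅔) - 226) + 2)*(-23/2) = ((0 - 226) + 2)*(-23/2) = (-226 + 2)*(-23/2) = -224*(-23/2) = 2576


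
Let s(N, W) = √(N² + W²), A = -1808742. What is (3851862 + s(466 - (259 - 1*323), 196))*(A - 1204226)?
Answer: -11605536946416 - 6025936*√79829 ≈ -1.1607e+13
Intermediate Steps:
(3851862 + s(466 - (259 - 1*323), 196))*(A - 1204226) = (3851862 + √((466 - (259 - 1*323))² + 196²))*(-1808742 - 1204226) = (3851862 + √((466 - (259 - 323))² + 38416))*(-3012968) = (3851862 + √((466 - 1*(-64))² + 38416))*(-3012968) = (3851862 + √((466 + 64)² + 38416))*(-3012968) = (3851862 + √(530² + 38416))*(-3012968) = (3851862 + √(280900 + 38416))*(-3012968) = (3851862 + √319316)*(-3012968) = (3851862 + 2*√79829)*(-3012968) = -11605536946416 - 6025936*√79829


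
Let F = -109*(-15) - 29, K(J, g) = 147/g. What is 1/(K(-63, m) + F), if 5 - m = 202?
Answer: 197/316235 ≈ 0.00062295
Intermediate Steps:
m = -197 (m = 5 - 1*202 = 5 - 202 = -197)
F = 1606 (F = 1635 - 29 = 1606)
1/(K(-63, m) + F) = 1/(147/(-197) + 1606) = 1/(147*(-1/197) + 1606) = 1/(-147/197 + 1606) = 1/(316235/197) = 197/316235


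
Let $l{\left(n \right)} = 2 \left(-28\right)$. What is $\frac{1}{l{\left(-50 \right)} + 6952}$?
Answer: $\frac{1}{6896} \approx 0.00014501$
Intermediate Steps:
$l{\left(n \right)} = -56$
$\frac{1}{l{\left(-50 \right)} + 6952} = \frac{1}{-56 + 6952} = \frac{1}{6896}$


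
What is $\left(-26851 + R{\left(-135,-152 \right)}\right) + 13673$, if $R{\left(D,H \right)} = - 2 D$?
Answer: $-12908$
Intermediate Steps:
$\left(-26851 + R{\left(-135,-152 \right)}\right) + 13673 = \left(-26851 - -270\right) + 13673 = \left(-26851 + 270\right) + 13673 = -26581 + 13673 = -12908$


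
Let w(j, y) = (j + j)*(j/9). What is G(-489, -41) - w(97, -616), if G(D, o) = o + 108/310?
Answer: -2973499/1395 ≈ -2131.5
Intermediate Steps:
G(D, o) = 54/155 + o (G(D, o) = o + 108*(1/310) = o + 54/155 = 54/155 + o)
w(j, y) = 2*j²/9 (w(j, y) = (2*j)*(j*(⅑)) = (2*j)*(j/9) = 2*j²/9)
G(-489, -41) - w(97, -616) = (54/155 - 41) - 2*97²/9 = -6301/155 - 2*9409/9 = -6301/155 - 1*18818/9 = -6301/155 - 18818/9 = -2973499/1395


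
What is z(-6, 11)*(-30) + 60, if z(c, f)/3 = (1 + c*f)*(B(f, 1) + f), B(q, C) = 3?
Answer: 81960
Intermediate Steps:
z(c, f) = 3*(1 + c*f)*(3 + f) (z(c, f) = 3*((1 + c*f)*(3 + f)) = 3*(1 + c*f)*(3 + f))
z(-6, 11)*(-30) + 60 = (9 + 3*11 + 3*(-6)*11² + 9*(-6)*11)*(-30) + 60 = (9 + 33 + 3*(-6)*121 - 594)*(-30) + 60 = (9 + 33 - 2178 - 594)*(-30) + 60 = -2730*(-30) + 60 = 81900 + 60 = 81960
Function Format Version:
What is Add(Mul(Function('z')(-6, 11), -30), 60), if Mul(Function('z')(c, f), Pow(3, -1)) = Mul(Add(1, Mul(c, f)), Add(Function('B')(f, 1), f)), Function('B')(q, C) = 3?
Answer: 81960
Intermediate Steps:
Function('z')(c, f) = Mul(3, Add(1, Mul(c, f)), Add(3, f)) (Function('z')(c, f) = Mul(3, Mul(Add(1, Mul(c, f)), Add(3, f))) = Mul(3, Add(1, Mul(c, f)), Add(3, f)))
Add(Mul(Function('z')(-6, 11), -30), 60) = Add(Mul(Add(9, Mul(3, 11), Mul(3, -6, Pow(11, 2)), Mul(9, -6, 11)), -30), 60) = Add(Mul(Add(9, 33, Mul(3, -6, 121), -594), -30), 60) = Add(Mul(Add(9, 33, -2178, -594), -30), 60) = Add(Mul(-2730, -30), 60) = Add(81900, 60) = 81960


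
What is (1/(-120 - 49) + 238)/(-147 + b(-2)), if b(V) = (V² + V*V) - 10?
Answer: -40221/25181 ≈ -1.5973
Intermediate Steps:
b(V) = -10 + 2*V² (b(V) = (V² + V²) - 10 = 2*V² - 10 = -10 + 2*V²)
(1/(-120 - 49) + 238)/(-147 + b(-2)) = (1/(-120 - 49) + 238)/(-147 + (-10 + 2*(-2)²)) = (1/(-169) + 238)/(-147 + (-10 + 2*4)) = (-1/169 + 238)/(-147 + (-10 + 8)) = 40221/(169*(-147 - 2)) = (40221/169)/(-149) = (40221/169)*(-1/149) = -40221/25181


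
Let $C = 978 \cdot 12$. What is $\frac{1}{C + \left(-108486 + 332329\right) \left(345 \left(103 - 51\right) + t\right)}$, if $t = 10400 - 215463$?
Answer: $- \frac{1}{41886161953} \approx -2.3874 \cdot 10^{-11}$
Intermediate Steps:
$t = -205063$
$C = 11736$
$\frac{1}{C + \left(-108486 + 332329\right) \left(345 \left(103 - 51\right) + t\right)} = \frac{1}{11736 + \left(-108486 + 332329\right) \left(345 \left(103 - 51\right) - 205063\right)} = \frac{1}{11736 + 223843 \left(345 \cdot 52 - 205063\right)} = \frac{1}{11736 + 223843 \left(17940 - 205063\right)} = \frac{1}{11736 + 223843 \left(-187123\right)} = \frac{1}{11736 - 41886173689} = \frac{1}{-41886161953} = - \frac{1}{41886161953}$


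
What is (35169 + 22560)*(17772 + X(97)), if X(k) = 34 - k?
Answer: 1022322861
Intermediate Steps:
(35169 + 22560)*(17772 + X(97)) = (35169 + 22560)*(17772 + (34 - 1*97)) = 57729*(17772 + (34 - 97)) = 57729*(17772 - 63) = 57729*17709 = 1022322861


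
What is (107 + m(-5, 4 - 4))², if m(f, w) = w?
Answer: 11449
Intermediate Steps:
(107 + m(-5, 4 - 4))² = (107 + (4 - 4))² = (107 + 0)² = 107² = 11449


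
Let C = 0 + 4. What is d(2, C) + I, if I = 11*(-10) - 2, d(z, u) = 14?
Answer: -98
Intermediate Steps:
C = 4
I = -112 (I = -110 - 2 = -112)
d(2, C) + I = 14 - 112 = -98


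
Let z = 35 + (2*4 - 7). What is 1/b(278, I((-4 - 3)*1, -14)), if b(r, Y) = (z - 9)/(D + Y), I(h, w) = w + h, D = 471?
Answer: 50/3 ≈ 16.667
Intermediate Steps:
z = 36 (z = 35 + (8 - 7) = 35 + 1 = 36)
I(h, w) = h + w
b(r, Y) = 27/(471 + Y) (b(r, Y) = (36 - 9)/(471 + Y) = 27/(471 + Y))
1/b(278, I((-4 - 3)*1, -14)) = 1/(27/(471 + ((-4 - 3)*1 - 14))) = 1/(27/(471 + (-7*1 - 14))) = 1/(27/(471 + (-7 - 14))) = 1/(27/(471 - 21)) = 1/(27/450) = 1/(27*(1/450)) = 1/(3/50) = 50/3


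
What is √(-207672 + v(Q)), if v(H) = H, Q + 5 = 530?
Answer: I*√207147 ≈ 455.13*I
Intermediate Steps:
Q = 525 (Q = -5 + 530 = 525)
√(-207672 + v(Q)) = √(-207672 + 525) = √(-207147) = I*√207147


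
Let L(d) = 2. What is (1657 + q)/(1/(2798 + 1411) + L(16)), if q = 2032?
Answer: 15527001/8419 ≈ 1844.3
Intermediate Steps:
(1657 + q)/(1/(2798 + 1411) + L(16)) = (1657 + 2032)/(1/(2798 + 1411) + 2) = 3689/(1/4209 + 2) = 3689/(8419/4209) = 3689*(4209/8419) = 15527001/8419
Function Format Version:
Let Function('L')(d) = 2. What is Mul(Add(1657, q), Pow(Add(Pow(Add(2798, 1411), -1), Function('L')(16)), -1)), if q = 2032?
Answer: Rational(15527001, 8419) ≈ 1844.3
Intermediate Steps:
Mul(Add(1657, q), Pow(Add(Pow(Add(2798, 1411), -1), Function('L')(16)), -1)) = Mul(Add(1657, 2032), Pow(Add(Pow(Add(2798, 1411), -1), 2), -1)) = Mul(3689, Pow(Add(Pow(4209, -1), 2), -1)) = Mul(3689, Pow(Add(Rational(1, 4209), 2), -1)) = Mul(3689, Pow(Rational(8419, 4209), -1)) = Mul(3689, Rational(4209, 8419)) = Rational(15527001, 8419)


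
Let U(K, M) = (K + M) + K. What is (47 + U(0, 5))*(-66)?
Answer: -3432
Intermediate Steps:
U(K, M) = M + 2*K
(47 + U(0, 5))*(-66) = (47 + (5 + 2*0))*(-66) = (47 + (5 + 0))*(-66) = (47 + 5)*(-66) = 52*(-66) = -3432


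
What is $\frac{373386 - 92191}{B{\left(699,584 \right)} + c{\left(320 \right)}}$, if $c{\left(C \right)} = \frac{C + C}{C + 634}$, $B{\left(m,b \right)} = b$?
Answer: $\frac{134130015}{278888} \approx 480.95$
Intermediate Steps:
$c{\left(C \right)} = \frac{2 C}{634 + C}$
$\frac{373386 - 92191}{B{\left(699,584 \right)} + c{\left(320 \right)}} = \frac{373386 - 92191}{584 + 2 \cdot 320 \frac{1}{634 + 320}} = \frac{281195}{584 + 2 \cdot 320 \cdot \frac{1}{954}} = \frac{281195}{584 + \frac{320}{477}} = \frac{281195}{\frac{278888}{477}} = 281195 \cdot \frac{477}{278888} = \frac{134130015}{278888}$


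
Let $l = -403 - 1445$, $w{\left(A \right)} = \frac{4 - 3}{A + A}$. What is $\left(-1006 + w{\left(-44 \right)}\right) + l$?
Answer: $- \frac{251153}{88} \approx -2854.0$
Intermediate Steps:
$w{\left(A \right)} = \frac{1}{2 A}$ ($w{\left(A \right)} = 1 \frac{1}{2 A} = \frac{1}{2 A}$)
$l = -1848$ ($l = -403 - 1445 = -1848$)
$\left(-1006 + w{\left(-44 \right)}\right) + l = \left(-1006 + \frac{1}{2 \left(-44\right)}\right) - 1848 = \left(-1006 + \frac{1}{2} \left(- \frac{1}{44}\right)\right) - 1848 = \left(-1006 - \frac{1}{88}\right) - 1848 = - \frac{88529}{88} - 1848 = - \frac{251153}{88}$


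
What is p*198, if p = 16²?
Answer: 50688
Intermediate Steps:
p = 256
p*198 = 256*198 = 50688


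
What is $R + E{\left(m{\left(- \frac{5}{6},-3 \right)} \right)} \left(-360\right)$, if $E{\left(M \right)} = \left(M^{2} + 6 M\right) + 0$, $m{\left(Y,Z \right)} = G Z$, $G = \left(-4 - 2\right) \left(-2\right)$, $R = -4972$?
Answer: $-393772$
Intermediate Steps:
$G = 12$ ($G = \left(-6\right) \left(-2\right) = 12$)
$m{\left(Y,Z \right)} = 12 Z$
$E{\left(M \right)} = M^{2} + 6 M$
$R + E{\left(m{\left(- \frac{5}{6},-3 \right)} \right)} \left(-360\right) = -4972 + 12 \left(-3\right) \left(6 + 12 \left(-3\right)\right) \left(-360\right) = -4972 + - 36 \left(6 - 36\right) \left(-360\right) = -4972 + \left(-36\right) \left(-30\right) \left(-360\right) = -4972 + 1080 \left(-360\right) = -4972 - 388800 = -393772$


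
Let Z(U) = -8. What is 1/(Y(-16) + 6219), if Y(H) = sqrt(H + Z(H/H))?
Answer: 2073/12891995 - 2*I*sqrt(6)/38675985 ≈ 0.0001608 - 1.2667e-7*I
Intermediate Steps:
Y(H) = sqrt(-8 + H) (Y(H) = sqrt(H - 8) = sqrt(-8 + H))
1/(Y(-16) + 6219) = 1/(sqrt(-8 - 16) + 6219) = 1/(sqrt(-24) + 6219) = 1/(2*I*sqrt(6) + 6219) = 1/(6219 + 2*I*sqrt(6))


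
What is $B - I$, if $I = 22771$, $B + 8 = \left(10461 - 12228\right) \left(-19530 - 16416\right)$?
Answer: $63493803$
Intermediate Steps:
$B = 63516574$ ($B = -8 + \left(10461 - 12228\right) \left(-19530 - 16416\right) = -8 - -63516582 = -8 + 63516582 = 63516574$)
$B - I = 63516574 - 22771 = 63493803$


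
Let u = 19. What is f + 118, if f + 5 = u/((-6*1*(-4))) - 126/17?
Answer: 43403/408 ≈ 106.38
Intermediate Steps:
f = -4741/408 (f = -5 + (19/((-6*1*(-4))) - 126/17) = -5 + (19/((-6*(-4))) - 126*1/17) = -5 + (19/24 - 126/17) = -5 - 2701/408 = -4741/408 ≈ -11.620)
f + 118 = -4741/408 + 118 = 43403/408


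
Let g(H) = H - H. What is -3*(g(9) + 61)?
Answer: -183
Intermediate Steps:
g(H) = 0
-3*(g(9) + 61) = -3*(0 + 61) = -3*61 = -183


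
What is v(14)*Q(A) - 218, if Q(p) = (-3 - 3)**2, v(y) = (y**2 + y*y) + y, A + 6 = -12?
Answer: 14398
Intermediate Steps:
A = -18 (A = -6 - 12 = -18)
v(y) = y + 2*y**2 (v(y) = (y**2 + y**2) + y = 2*y**2 + y = y + 2*y**2)
Q(p) = 36 (Q(p) = (-6)**2 = 36)
v(14)*Q(A) - 218 = (14*(1 + 2*14))*36 - 218 = (14*(1 + 28))*36 - 218 = (14*29)*36 - 218 = 406*36 - 218 = 14616 - 218 = 14398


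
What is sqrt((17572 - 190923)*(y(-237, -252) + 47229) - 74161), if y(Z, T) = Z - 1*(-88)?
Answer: I*sqrt(8161439241) ≈ 90341.0*I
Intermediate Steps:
y(Z, T) = 88 + Z (y(Z, T) = Z + 88 = 88 + Z)
sqrt((17572 - 190923)*(y(-237, -252) + 47229) - 74161) = sqrt((17572 - 190923)*((88 - 237) + 47229) - 74161) = sqrt(-173351*(-149 + 47229) - 74161) = sqrt(-173351*47080 - 74161) = sqrt(-8161365080 - 74161) = sqrt(-8161439241) = I*sqrt(8161439241)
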